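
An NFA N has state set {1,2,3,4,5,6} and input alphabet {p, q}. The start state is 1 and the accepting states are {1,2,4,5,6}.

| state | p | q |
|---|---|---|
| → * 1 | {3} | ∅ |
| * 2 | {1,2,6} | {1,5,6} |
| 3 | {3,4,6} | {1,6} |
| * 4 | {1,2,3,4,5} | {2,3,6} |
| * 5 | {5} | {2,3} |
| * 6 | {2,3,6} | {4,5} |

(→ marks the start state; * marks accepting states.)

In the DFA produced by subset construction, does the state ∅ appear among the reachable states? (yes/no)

yes

Start state of the DFA: {1}.
{1} --p--> {3}  [new]
{1} --q--> ∅  [new]
{3} --p--> {3,4,6}  [new]
{3} --q--> {1,6}  [new]
∅ --p--> ∅  [seen]
∅ --q--> ∅  [seen]
{3,4,6} --p--> {1,2,3,4,5,6}  [new]
{3,4,6} --q--> {1,2,3,4,5,6}  [seen]
{1,6} --p--> {2,3,6}  [new]
{1,6} --q--> {4,5}  [new]
{1,2,3,4,5,6} --p--> {1,2,3,4,5,6}  [seen]
{1,2,3,4,5,6} --q--> {1,2,3,4,5,6}  [seen]
{2,3,6} --p--> {1,2,3,4,6}  [new]
{2,3,6} --q--> {1,4,5,6}  [new]
{4,5} --p--> {1,2,3,4,5}  [new]
{4,5} --q--> {2,3,6}  [seen]
{1,2,3,4,6} --p--> {1,2,3,4,5,6}  [seen]
{1,2,3,4,6} --q--> {1,2,3,4,5,6}  [seen]
{1,4,5,6} --p--> {1,2,3,4,5,6}  [seen]
{1,4,5,6} --q--> {2,3,4,5,6}  [new]
{1,2,3,4,5} --p--> {1,2,3,4,5,6}  [seen]
{1,2,3,4,5} --q--> {1,2,3,5,6}  [new]
{2,3,4,5,6} --p--> {1,2,3,4,5,6}  [seen]
{2,3,4,5,6} --q--> {1,2,3,4,5,6}  [seen]
{1,2,3,5,6} --p--> {1,2,3,4,5,6}  [seen]
{1,2,3,5,6} --q--> {1,2,3,4,5,6}  [seen]
Reachable DFA states: {1}, {3}, ∅, {3,4,6}, {1,6}, {1,2,3,4,5,6}, {2,3,6}, {4,5}, {1,2,3,4,6}, {1,4,5,6}, {1,2,3,4,5}, {2,3,4,5,6}, {1,2,3,5,6}.
∅ is among them.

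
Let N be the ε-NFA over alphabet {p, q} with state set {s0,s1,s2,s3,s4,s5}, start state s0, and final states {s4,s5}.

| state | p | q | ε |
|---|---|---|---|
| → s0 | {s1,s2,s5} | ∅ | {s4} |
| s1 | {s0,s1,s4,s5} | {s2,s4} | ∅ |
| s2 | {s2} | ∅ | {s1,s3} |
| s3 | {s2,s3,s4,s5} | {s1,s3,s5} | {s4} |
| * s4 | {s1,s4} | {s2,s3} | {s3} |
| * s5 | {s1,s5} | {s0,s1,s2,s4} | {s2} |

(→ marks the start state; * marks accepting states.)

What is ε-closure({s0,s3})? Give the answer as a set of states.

Begin with {s0,s3}.
s0 →ε {s4}; add s4.
ε-closure = {s0,s3,s4}.

{s0,s3,s4}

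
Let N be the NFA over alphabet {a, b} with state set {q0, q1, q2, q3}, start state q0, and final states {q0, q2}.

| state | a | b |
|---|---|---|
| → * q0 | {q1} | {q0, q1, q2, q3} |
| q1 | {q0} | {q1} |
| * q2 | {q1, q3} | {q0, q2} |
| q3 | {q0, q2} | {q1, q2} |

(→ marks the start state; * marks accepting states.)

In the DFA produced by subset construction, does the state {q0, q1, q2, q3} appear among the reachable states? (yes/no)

yes

Start state of the DFA: {q0}.
{q0} --a--> {q1}  [new]
{q0} --b--> {q0, q1, q2, q3}  [new]
{q1} --a--> {q0}  [seen]
{q1} --b--> {q1}  [seen]
{q0, q1, q2, q3} --a--> {q0, q1, q2, q3}  [seen]
{q0, q1, q2, q3} --b--> {q0, q1, q2, q3}  [seen]
Reachable DFA states: {q0}, {q1}, {q0, q1, q2, q3}.
{q0, q1, q2, q3} is among them.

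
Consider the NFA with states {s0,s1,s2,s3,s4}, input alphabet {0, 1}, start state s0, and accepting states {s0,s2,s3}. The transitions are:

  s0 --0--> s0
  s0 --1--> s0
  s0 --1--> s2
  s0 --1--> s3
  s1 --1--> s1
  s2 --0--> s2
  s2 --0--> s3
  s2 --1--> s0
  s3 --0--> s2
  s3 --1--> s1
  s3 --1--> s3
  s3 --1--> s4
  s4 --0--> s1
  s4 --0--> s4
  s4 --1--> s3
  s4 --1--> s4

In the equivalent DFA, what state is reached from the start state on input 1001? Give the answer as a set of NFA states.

Start: {s0}.
δ(s0,1) = {s0,s2,s3}.
Union: {s0,s2,s3}.
After 1: {s0,s2,s3}.
δ(s0,0) = {s0}; δ(s2,0) = {s2,s3}; δ(s3,0) = {s2}.
Union: {s0,s2,s3}.
After 0: {s0,s2,s3}.
δ(s0,0) = {s0}; δ(s2,0) = {s2,s3}; δ(s3,0) = {s2}.
Union: {s0,s2,s3}.
After 0: {s0,s2,s3}.
δ(s0,1) = {s0,s2,s3}; δ(s2,1) = {s0}; δ(s3,1) = {s1,s3,s4}.
Union: {s0,s1,s2,s3,s4}.
After 1: {s0,s1,s2,s3,s4}.

{s0,s1,s2,s3,s4}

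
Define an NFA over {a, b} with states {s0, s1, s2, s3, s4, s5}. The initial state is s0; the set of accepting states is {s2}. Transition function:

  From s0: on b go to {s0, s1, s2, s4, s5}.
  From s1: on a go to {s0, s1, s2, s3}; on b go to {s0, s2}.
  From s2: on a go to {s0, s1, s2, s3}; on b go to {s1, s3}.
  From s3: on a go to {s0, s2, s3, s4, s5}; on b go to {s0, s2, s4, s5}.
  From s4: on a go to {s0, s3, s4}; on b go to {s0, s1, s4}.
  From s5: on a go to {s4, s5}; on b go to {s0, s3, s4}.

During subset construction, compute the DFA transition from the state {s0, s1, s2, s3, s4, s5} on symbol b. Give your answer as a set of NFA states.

{s0, s1, s2, s3, s4, s5}

δ(s0,b) = {s0, s1, s2, s4, s5}; δ(s1,b) = {s0, s2}; δ(s2,b) = {s1, s3}; δ(s3,b) = {s0, s2, s4, s5}; δ(s4,b) = {s0, s1, s4}; δ(s5,b) = {s0, s3, s4}.
Union: {s0, s1, s2, s3, s4, s5}.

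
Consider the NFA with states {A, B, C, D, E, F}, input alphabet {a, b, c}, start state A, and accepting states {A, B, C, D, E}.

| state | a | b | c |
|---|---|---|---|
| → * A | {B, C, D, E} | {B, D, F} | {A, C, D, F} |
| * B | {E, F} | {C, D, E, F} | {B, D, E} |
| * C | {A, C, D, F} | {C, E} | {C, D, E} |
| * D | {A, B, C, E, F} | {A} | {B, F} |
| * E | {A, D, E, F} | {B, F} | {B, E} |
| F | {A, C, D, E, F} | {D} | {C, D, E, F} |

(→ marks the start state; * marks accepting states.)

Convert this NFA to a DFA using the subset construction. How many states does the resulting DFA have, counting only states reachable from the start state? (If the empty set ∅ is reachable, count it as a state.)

7

Start state of the DFA: {A}.
{A} --a--> {B, C, D, E}  [new]
{A} --b--> {B, D, F}  [new]
{A} --c--> {A, C, D, F}  [new]
{B, C, D, E} --a--> {A, B, C, D, E, F}  [new]
{B, C, D, E} --b--> {A, B, C, D, E, F}  [seen]
{B, C, D, E} --c--> {B, C, D, E, F}  [new]
{B, D, F} --a--> {A, B, C, D, E, F}  [seen]
{B, D, F} --b--> {A, C, D, E, F}  [new]
{B, D, F} --c--> {B, C, D, E, F}  [seen]
{A, C, D, F} --a--> {A, B, C, D, E, F}  [seen]
{A, C, D, F} --b--> {A, B, C, D, E, F}  [seen]
{A, C, D, F} --c--> {A, B, C, D, E, F}  [seen]
{A, B, C, D, E, F} --a--> {A, B, C, D, E, F}  [seen]
{A, B, C, D, E, F} --b--> {A, B, C, D, E, F}  [seen]
{A, B, C, D, E, F} --c--> {A, B, C, D, E, F}  [seen]
{B, C, D, E, F} --a--> {A, B, C, D, E, F}  [seen]
{B, C, D, E, F} --b--> {A, B, C, D, E, F}  [seen]
{B, C, D, E, F} --c--> {B, C, D, E, F}  [seen]
{A, C, D, E, F} --a--> {A, B, C, D, E, F}  [seen]
{A, C, D, E, F} --b--> {A, B, C, D, E, F}  [seen]
{A, C, D, E, F} --c--> {A, B, C, D, E, F}  [seen]
Reachable DFA states: {A}, {B, C, D, E}, {B, D, F}, {A, C, D, F}, {A, B, C, D, E, F}, {B, C, D, E, F}, {A, C, D, E, F}.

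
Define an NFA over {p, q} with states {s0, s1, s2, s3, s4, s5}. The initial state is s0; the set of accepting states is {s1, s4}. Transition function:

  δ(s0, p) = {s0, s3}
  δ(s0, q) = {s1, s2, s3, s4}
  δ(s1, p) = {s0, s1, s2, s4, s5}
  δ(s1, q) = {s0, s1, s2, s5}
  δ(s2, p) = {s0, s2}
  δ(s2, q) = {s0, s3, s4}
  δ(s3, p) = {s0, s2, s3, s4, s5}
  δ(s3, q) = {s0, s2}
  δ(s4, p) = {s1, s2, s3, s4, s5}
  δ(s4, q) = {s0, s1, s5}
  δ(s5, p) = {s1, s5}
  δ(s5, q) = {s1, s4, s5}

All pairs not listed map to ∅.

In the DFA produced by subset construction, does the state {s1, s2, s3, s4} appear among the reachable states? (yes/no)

Start state of the DFA: {s0}.
{s0} --p--> {s0, s3}  [new]
{s0} --q--> {s1, s2, s3, s4}  [new]
{s0, s3} --p--> {s0, s2, s3, s4, s5}  [new]
{s0, s3} --q--> {s0, s1, s2, s3, s4}  [new]
{s1, s2, s3, s4} --p--> {s0, s1, s2, s3, s4, s5}  [new]
{s1, s2, s3, s4} --q--> {s0, s1, s2, s3, s4, s5}  [seen]
{s0, s2, s3, s4, s5} --p--> {s0, s1, s2, s3, s4, s5}  [seen]
{s0, s2, s3, s4, s5} --q--> {s0, s1, s2, s3, s4, s5}  [seen]
{s0, s1, s2, s3, s4} --p--> {s0, s1, s2, s3, s4, s5}  [seen]
{s0, s1, s2, s3, s4} --q--> {s0, s1, s2, s3, s4, s5}  [seen]
{s0, s1, s2, s3, s4, s5} --p--> {s0, s1, s2, s3, s4, s5}  [seen]
{s0, s1, s2, s3, s4, s5} --q--> {s0, s1, s2, s3, s4, s5}  [seen]
Reachable DFA states: {s0}, {s0, s3}, {s1, s2, s3, s4}, {s0, s2, s3, s4, s5}, {s0, s1, s2, s3, s4}, {s0, s1, s2, s3, s4, s5}.
{s1, s2, s3, s4} is among them.

yes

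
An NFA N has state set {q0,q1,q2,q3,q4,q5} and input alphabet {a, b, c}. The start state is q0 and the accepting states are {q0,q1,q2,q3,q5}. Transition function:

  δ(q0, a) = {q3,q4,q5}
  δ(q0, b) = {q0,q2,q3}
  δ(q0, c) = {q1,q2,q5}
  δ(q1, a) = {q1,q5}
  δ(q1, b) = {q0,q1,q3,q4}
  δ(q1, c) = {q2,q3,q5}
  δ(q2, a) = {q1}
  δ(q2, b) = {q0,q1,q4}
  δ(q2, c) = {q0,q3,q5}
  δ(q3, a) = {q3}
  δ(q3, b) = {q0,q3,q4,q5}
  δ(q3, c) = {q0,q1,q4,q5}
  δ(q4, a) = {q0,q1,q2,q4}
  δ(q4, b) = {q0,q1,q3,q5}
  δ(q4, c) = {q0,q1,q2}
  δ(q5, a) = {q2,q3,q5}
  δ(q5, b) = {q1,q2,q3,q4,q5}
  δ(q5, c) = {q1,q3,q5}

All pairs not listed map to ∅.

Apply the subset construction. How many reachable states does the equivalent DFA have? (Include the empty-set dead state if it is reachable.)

9

Start state of the DFA: {q0}.
{q0} --a--> {q3,q4,q5}  [new]
{q0} --b--> {q0,q2,q3}  [new]
{q0} --c--> {q1,q2,q5}  [new]
{q3,q4,q5} --a--> {q0,q1,q2,q3,q4,q5}  [new]
{q3,q4,q5} --b--> {q0,q1,q2,q3,q4,q5}  [seen]
{q3,q4,q5} --c--> {q0,q1,q2,q3,q4,q5}  [seen]
{q0,q2,q3} --a--> {q1,q3,q4,q5}  [new]
{q0,q2,q3} --b--> {q0,q1,q2,q3,q4,q5}  [seen]
{q0,q2,q3} --c--> {q0,q1,q2,q3,q4,q5}  [seen]
{q1,q2,q5} --a--> {q1,q2,q3,q5}  [new]
{q1,q2,q5} --b--> {q0,q1,q2,q3,q4,q5}  [seen]
{q1,q2,q5} --c--> {q0,q1,q2,q3,q5}  [new]
{q0,q1,q2,q3,q4,q5} --a--> {q0,q1,q2,q3,q4,q5}  [seen]
{q0,q1,q2,q3,q4,q5} --b--> {q0,q1,q2,q3,q4,q5}  [seen]
{q0,q1,q2,q3,q4,q5} --c--> {q0,q1,q2,q3,q4,q5}  [seen]
{q1,q3,q4,q5} --a--> {q0,q1,q2,q3,q4,q5}  [seen]
{q1,q3,q4,q5} --b--> {q0,q1,q2,q3,q4,q5}  [seen]
{q1,q3,q4,q5} --c--> {q0,q1,q2,q3,q4,q5}  [seen]
{q1,q2,q3,q5} --a--> {q1,q2,q3,q5}  [seen]
{q1,q2,q3,q5} --b--> {q0,q1,q2,q3,q4,q5}  [seen]
{q1,q2,q3,q5} --c--> {q0,q1,q2,q3,q4,q5}  [seen]
{q0,q1,q2,q3,q5} --a--> {q1,q2,q3,q4,q5}  [new]
{q0,q1,q2,q3,q5} --b--> {q0,q1,q2,q3,q4,q5}  [seen]
{q0,q1,q2,q3,q5} --c--> {q0,q1,q2,q3,q4,q5}  [seen]
{q1,q2,q3,q4,q5} --a--> {q0,q1,q2,q3,q4,q5}  [seen]
{q1,q2,q3,q4,q5} --b--> {q0,q1,q2,q3,q4,q5}  [seen]
{q1,q2,q3,q4,q5} --c--> {q0,q1,q2,q3,q4,q5}  [seen]
Reachable DFA states: {q0}, {q3,q4,q5}, {q0,q2,q3}, {q1,q2,q5}, {q0,q1,q2,q3,q4,q5}, {q1,q3,q4,q5}, {q1,q2,q3,q5}, {q0,q1,q2,q3,q5}, {q1,q2,q3,q4,q5}.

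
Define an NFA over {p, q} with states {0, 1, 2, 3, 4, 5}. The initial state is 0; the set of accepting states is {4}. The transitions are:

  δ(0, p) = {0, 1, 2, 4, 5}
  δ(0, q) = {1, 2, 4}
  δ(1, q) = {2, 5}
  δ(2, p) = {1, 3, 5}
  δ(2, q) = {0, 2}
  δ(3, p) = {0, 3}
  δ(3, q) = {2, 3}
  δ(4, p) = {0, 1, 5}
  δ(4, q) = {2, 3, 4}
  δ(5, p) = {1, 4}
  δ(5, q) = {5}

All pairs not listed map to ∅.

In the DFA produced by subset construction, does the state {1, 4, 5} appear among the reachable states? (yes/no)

Start state of the DFA: {0}.
{0} --p--> {0, 1, 2, 4, 5}  [new]
{0} --q--> {1, 2, 4}  [new]
{0, 1, 2, 4, 5} --p--> {0, 1, 2, 3, 4, 5}  [new]
{0, 1, 2, 4, 5} --q--> {0, 1, 2, 3, 4, 5}  [seen]
{1, 2, 4} --p--> {0, 1, 3, 5}  [new]
{1, 2, 4} --q--> {0, 2, 3, 4, 5}  [new]
{0, 1, 2, 3, 4, 5} --p--> {0, 1, 2, 3, 4, 5}  [seen]
{0, 1, 2, 3, 4, 5} --q--> {0, 1, 2, 3, 4, 5}  [seen]
{0, 1, 3, 5} --p--> {0, 1, 2, 3, 4, 5}  [seen]
{0, 1, 3, 5} --q--> {1, 2, 3, 4, 5}  [new]
{0, 2, 3, 4, 5} --p--> {0, 1, 2, 3, 4, 5}  [seen]
{0, 2, 3, 4, 5} --q--> {0, 1, 2, 3, 4, 5}  [seen]
{1, 2, 3, 4, 5} --p--> {0, 1, 3, 4, 5}  [new]
{1, 2, 3, 4, 5} --q--> {0, 2, 3, 4, 5}  [seen]
{0, 1, 3, 4, 5} --p--> {0, 1, 2, 3, 4, 5}  [seen]
{0, 1, 3, 4, 5} --q--> {1, 2, 3, 4, 5}  [seen]
Reachable DFA states: {0}, {0, 1, 2, 4, 5}, {1, 2, 4}, {0, 1, 2, 3, 4, 5}, {0, 1, 3, 5}, {0, 2, 3, 4, 5}, {1, 2, 3, 4, 5}, {0, 1, 3, 4, 5}.
{1, 4, 5} is not among them.

no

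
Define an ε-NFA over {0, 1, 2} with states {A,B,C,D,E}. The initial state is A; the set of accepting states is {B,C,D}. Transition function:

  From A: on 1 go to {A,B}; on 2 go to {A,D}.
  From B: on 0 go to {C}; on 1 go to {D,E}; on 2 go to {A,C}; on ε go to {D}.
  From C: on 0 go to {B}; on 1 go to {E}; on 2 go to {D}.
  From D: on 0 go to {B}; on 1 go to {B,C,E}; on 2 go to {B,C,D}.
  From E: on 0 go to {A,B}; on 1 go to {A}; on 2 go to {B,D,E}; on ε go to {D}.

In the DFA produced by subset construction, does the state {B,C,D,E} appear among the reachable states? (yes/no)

yes

Start state of the DFA: {A} (ε-closure of the NFA start).
{A} --0--> ∅  [new]
{A} --1--> {A,B,D}  [new]
{A} --2--> {A,D}  [new]
∅ --0--> ∅  [seen]
∅ --1--> ∅  [seen]
∅ --2--> ∅  [seen]
{A,B,D} --0--> {B,C,D}  [new]
{A,B,D} --1--> {A,B,C,D,E}  [new]
{A,B,D} --2--> {A,B,C,D}  [new]
{A,D} --0--> {B,D}  [new]
{A,D} --1--> {A,B,C,D,E}  [seen]
{A,D} --2--> {A,B,C,D}  [seen]
{B,C,D} --0--> {B,C,D}  [seen]
{B,C,D} --1--> {B,C,D,E}  [new]
{B,C,D} --2--> {A,B,C,D}  [seen]
{A,B,C,D,E} --0--> {A,B,C,D}  [seen]
{A,B,C,D,E} --1--> {A,B,C,D,E}  [seen]
{A,B,C,D,E} --2--> {A,B,C,D,E}  [seen]
{A,B,C,D} --0--> {B,C,D}  [seen]
{A,B,C,D} --1--> {A,B,C,D,E}  [seen]
{A,B,C,D} --2--> {A,B,C,D}  [seen]
{B,D} --0--> {B,C,D}  [seen]
{B,D} --1--> {B,C,D,E}  [seen]
{B,D} --2--> {A,B,C,D}  [seen]
{B,C,D,E} --0--> {A,B,C,D}  [seen]
{B,C,D,E} --1--> {A,B,C,D,E}  [seen]
{B,C,D,E} --2--> {A,B,C,D,E}  [seen]
Reachable DFA states: {A}, ∅, {A,B,D}, {A,D}, {B,C,D}, {A,B,C,D,E}, {A,B,C,D}, {B,D}, {B,C,D,E}.
{B,C,D,E} is among them.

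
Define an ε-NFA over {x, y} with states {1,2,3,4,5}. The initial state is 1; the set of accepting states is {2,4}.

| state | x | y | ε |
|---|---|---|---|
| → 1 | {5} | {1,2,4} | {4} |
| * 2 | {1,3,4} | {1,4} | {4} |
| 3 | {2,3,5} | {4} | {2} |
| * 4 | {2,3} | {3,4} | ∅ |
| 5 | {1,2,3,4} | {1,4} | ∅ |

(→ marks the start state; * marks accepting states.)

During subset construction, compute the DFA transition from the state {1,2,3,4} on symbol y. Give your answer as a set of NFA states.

{1,2,3,4}

δ(1,y) = {1,2,4}; δ(2,y) = {1,4}; δ(3,y) = {4}; δ(4,y) = {3,4}.
Union: {1,2,3,4}.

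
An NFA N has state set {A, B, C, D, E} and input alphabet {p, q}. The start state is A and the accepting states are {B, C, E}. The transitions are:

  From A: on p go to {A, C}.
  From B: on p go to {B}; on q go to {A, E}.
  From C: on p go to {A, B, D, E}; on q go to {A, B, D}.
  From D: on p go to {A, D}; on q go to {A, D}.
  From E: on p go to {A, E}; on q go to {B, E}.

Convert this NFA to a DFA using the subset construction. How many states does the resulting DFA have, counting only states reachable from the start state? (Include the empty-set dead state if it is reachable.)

Start state of the DFA: {A}.
{A} --p--> {A, C}  [new]
{A} --q--> ∅  [new]
{A, C} --p--> {A, B, C, D, E}  [new]
{A, C} --q--> {A, B, D}  [new]
∅ --p--> ∅  [seen]
∅ --q--> ∅  [seen]
{A, B, C, D, E} --p--> {A, B, C, D, E}  [seen]
{A, B, C, D, E} --q--> {A, B, D, E}  [new]
{A, B, D} --p--> {A, B, C, D}  [new]
{A, B, D} --q--> {A, D, E}  [new]
{A, B, D, E} --p--> {A, B, C, D, E}  [seen]
{A, B, D, E} --q--> {A, B, D, E}  [seen]
{A, B, C, D} --p--> {A, B, C, D, E}  [seen]
{A, B, C, D} --q--> {A, B, D, E}  [seen]
{A, D, E} --p--> {A, C, D, E}  [new]
{A, D, E} --q--> {A, B, D, E}  [seen]
{A, C, D, E} --p--> {A, B, C, D, E}  [seen]
{A, C, D, E} --q--> {A, B, D, E}  [seen]
Reachable DFA states: {A}, {A, C}, ∅, {A, B, C, D, E}, {A, B, D}, {A, B, D, E}, {A, B, C, D}, {A, D, E}, {A, C, D, E}.

9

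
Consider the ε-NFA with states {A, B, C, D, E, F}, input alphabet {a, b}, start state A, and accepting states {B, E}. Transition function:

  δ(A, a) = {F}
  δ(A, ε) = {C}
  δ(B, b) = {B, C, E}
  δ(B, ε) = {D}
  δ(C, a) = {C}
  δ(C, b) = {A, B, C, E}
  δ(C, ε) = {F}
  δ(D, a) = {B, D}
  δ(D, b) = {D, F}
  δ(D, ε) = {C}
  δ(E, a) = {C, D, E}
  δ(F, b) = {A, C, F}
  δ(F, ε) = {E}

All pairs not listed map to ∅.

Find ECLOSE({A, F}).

Begin with {A, F}.
A →ε {C}; add C.
F →ε {E}; add E.
ε-closure = {A, C, E, F}.

{A, C, E, F}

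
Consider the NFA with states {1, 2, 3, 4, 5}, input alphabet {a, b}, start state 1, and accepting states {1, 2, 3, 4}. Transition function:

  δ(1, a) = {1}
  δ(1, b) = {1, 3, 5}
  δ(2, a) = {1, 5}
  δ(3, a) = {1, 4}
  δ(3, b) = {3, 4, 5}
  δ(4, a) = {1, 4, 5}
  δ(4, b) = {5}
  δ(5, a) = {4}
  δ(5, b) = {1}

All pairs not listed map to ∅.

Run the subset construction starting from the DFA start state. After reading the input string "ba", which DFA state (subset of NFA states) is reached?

{1, 4}

Start: {1}.
δ(1,b) = {1, 3, 5}.
Union: {1, 3, 5}.
After b: {1, 3, 5}.
δ(1,a) = {1}; δ(3,a) = {1, 4}; δ(5,a) = {4}.
Union: {1, 4}.
After a: {1, 4}.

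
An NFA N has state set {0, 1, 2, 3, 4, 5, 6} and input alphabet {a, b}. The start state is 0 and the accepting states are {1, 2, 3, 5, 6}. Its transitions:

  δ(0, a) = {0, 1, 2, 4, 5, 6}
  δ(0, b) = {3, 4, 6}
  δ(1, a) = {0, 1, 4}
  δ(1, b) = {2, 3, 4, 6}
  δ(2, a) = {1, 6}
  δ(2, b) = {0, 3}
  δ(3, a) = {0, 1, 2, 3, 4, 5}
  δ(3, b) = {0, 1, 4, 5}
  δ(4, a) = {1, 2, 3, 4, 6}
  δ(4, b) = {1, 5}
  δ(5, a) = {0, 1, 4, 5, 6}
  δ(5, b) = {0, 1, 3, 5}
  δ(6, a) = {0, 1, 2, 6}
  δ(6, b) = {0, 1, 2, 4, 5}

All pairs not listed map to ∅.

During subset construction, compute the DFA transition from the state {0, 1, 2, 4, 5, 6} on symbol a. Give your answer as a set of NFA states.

δ(0,a) = {0, 1, 2, 4, 5, 6}; δ(1,a) = {0, 1, 4}; δ(2,a) = {1, 6}; δ(4,a) = {1, 2, 3, 4, 6}; δ(5,a) = {0, 1, 4, 5, 6}; δ(6,a) = {0, 1, 2, 6}.
Union: {0, 1, 2, 3, 4, 5, 6}.

{0, 1, 2, 3, 4, 5, 6}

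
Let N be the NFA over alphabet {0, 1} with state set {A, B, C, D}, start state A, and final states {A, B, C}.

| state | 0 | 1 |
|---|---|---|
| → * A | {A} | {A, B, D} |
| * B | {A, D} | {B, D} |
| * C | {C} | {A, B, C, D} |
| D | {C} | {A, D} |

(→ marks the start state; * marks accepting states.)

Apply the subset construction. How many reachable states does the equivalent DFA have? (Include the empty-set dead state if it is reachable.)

Start state of the DFA: {A}.
{A} --0--> {A}  [seen]
{A} --1--> {A, B, D}  [new]
{A, B, D} --0--> {A, C, D}  [new]
{A, B, D} --1--> {A, B, D}  [seen]
{A, C, D} --0--> {A, C}  [new]
{A, C, D} --1--> {A, B, C, D}  [new]
{A, C} --0--> {A, C}  [seen]
{A, C} --1--> {A, B, C, D}  [seen]
{A, B, C, D} --0--> {A, C, D}  [seen]
{A, B, C, D} --1--> {A, B, C, D}  [seen]
Reachable DFA states: {A}, {A, B, D}, {A, C, D}, {A, C}, {A, B, C, D}.

5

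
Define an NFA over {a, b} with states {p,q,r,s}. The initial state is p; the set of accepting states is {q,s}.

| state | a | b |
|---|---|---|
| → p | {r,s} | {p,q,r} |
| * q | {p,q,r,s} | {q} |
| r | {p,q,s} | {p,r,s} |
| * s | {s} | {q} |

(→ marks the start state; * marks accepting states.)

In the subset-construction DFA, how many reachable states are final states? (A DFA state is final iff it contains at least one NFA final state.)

Start state of the DFA: {p}.
{p} --a--> {r,s}  [new]
{p} --b--> {p,q,r}  [new]
{r,s} --a--> {p,q,s}  [new]
{r,s} --b--> {p,q,r,s}  [new]
{p,q,r} --a--> {p,q,r,s}  [seen]
{p,q,r} --b--> {p,q,r,s}  [seen]
{p,q,s} --a--> {p,q,r,s}  [seen]
{p,q,s} --b--> {p,q,r}  [seen]
{p,q,r,s} --a--> {p,q,r,s}  [seen]
{p,q,r,s} --b--> {p,q,r,s}  [seen]
Reachable DFA states: {p}, {r,s}, {p,q,r}, {p,q,s}, {p,q,r,s}.
Accepting DFA states (contain an NFA accepting state): {r,s}, {p,q,r}, {p,q,s}, {p,q,r,s}.

4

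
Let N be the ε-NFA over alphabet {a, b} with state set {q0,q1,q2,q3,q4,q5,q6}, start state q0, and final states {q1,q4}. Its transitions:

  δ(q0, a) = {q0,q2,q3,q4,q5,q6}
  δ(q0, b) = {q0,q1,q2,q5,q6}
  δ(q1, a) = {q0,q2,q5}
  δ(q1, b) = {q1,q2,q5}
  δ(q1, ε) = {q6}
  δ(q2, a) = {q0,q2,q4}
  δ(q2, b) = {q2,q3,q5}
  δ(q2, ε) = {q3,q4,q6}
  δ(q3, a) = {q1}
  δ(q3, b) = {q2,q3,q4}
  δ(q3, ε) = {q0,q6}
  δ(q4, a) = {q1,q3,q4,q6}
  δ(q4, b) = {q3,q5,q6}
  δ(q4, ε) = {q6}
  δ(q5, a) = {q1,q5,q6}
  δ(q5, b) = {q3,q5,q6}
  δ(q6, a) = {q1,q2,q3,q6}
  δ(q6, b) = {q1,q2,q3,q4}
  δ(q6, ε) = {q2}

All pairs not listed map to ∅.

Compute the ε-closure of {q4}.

{q0,q2,q3,q4,q6}

Begin with {q4}.
q4 →ε {q6}; add q6.
q6 →ε {q2}; add q2.
q2 →ε {q3,q4,q6}; add q3.
q3 →ε {q0,q6}; add q0.
ε-closure = {q0,q2,q3,q4,q6}.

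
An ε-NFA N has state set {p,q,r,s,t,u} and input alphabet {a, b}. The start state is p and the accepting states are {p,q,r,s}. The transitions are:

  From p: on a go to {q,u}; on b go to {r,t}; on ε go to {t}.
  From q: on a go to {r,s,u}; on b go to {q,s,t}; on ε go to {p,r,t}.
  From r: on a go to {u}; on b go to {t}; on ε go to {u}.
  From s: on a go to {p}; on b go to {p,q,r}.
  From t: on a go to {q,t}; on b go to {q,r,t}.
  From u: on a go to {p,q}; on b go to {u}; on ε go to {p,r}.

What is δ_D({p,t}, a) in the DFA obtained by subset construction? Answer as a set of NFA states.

{p,q,r,t,u}

δ(p,a) = {q,u}; δ(t,a) = {q,t}.
Union: {q,t,u}.
ε-closure gives {p,q,r,t,u}.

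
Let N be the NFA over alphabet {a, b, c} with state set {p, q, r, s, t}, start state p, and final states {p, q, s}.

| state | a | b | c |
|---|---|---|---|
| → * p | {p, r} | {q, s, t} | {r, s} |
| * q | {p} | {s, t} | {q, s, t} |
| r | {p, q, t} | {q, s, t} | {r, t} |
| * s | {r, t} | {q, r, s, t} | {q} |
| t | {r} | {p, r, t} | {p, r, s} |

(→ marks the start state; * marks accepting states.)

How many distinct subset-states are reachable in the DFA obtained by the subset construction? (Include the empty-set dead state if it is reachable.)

Start state of the DFA: {p}.
{p} --a--> {p, r}  [new]
{p} --b--> {q, s, t}  [new]
{p} --c--> {r, s}  [new]
{p, r} --a--> {p, q, r, t}  [new]
{p, r} --b--> {q, s, t}  [seen]
{p, r} --c--> {r, s, t}  [new]
{q, s, t} --a--> {p, r, t}  [new]
{q, s, t} --b--> {p, q, r, s, t}  [new]
{q, s, t} --c--> {p, q, r, s, t}  [seen]
{r, s} --a--> {p, q, r, t}  [seen]
{r, s} --b--> {q, r, s, t}  [new]
{r, s} --c--> {q, r, t}  [new]
{p, q, r, t} --a--> {p, q, r, t}  [seen]
{p, q, r, t} --b--> {p, q, r, s, t}  [seen]
{p, q, r, t} --c--> {p, q, r, s, t}  [seen]
{r, s, t} --a--> {p, q, r, t}  [seen]
{r, s, t} --b--> {p, q, r, s, t}  [seen]
{r, s, t} --c--> {p, q, r, s, t}  [seen]
{p, r, t} --a--> {p, q, r, t}  [seen]
{p, r, t} --b--> {p, q, r, s, t}  [seen]
{p, r, t} --c--> {p, r, s, t}  [new]
{p, q, r, s, t} --a--> {p, q, r, t}  [seen]
{p, q, r, s, t} --b--> {p, q, r, s, t}  [seen]
{p, q, r, s, t} --c--> {p, q, r, s, t}  [seen]
{q, r, s, t} --a--> {p, q, r, t}  [seen]
{q, r, s, t} --b--> {p, q, r, s, t}  [seen]
{q, r, s, t} --c--> {p, q, r, s, t}  [seen]
{q, r, t} --a--> {p, q, r, t}  [seen]
{q, r, t} --b--> {p, q, r, s, t}  [seen]
{q, r, t} --c--> {p, q, r, s, t}  [seen]
{p, r, s, t} --a--> {p, q, r, t}  [seen]
{p, r, s, t} --b--> {p, q, r, s, t}  [seen]
{p, r, s, t} --c--> {p, q, r, s, t}  [seen]
Reachable DFA states: {p}, {p, r}, {q, s, t}, {r, s}, {p, q, r, t}, {r, s, t}, {p, r, t}, {p, q, r, s, t}, {q, r, s, t}, {q, r, t}, {p, r, s, t}.

11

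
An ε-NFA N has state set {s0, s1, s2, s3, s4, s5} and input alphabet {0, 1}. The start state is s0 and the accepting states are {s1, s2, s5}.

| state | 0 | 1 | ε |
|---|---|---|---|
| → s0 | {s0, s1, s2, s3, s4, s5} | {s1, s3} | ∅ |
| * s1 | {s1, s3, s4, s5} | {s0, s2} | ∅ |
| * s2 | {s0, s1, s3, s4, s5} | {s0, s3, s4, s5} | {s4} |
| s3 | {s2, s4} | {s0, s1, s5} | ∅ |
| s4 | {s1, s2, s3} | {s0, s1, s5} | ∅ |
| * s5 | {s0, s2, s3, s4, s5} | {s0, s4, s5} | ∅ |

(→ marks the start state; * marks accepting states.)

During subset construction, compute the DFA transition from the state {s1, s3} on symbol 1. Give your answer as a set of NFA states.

δ(s1,1) = {s0, s2}; δ(s3,1) = {s0, s1, s5}.
Union: {s0, s1, s2, s5}.
ε-closure gives {s0, s1, s2, s4, s5}.

{s0, s1, s2, s4, s5}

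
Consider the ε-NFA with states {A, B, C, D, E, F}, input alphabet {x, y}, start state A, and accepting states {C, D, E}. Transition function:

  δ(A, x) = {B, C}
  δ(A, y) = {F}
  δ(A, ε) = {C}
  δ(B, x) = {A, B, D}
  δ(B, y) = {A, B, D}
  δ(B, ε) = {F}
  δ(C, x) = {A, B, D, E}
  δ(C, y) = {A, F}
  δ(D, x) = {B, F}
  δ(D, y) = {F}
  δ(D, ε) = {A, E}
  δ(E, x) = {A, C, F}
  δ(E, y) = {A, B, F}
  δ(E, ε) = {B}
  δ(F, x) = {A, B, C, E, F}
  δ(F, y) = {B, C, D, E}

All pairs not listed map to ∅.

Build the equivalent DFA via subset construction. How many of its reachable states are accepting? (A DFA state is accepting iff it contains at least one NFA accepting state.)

3

Start state of the DFA: {A, C} (ε-closure of the NFA start).
{A, C} --x--> {A, B, C, D, E, F}  [new]
{A, C} --y--> {A, C, F}  [new]
{A, B, C, D, E, F} --x--> {A, B, C, D, E, F}  [seen]
{A, B, C, D, E, F} --y--> {A, B, C, D, E, F}  [seen]
{A, C, F} --x--> {A, B, C, D, E, F}  [seen]
{A, C, F} --y--> {A, B, C, D, E, F}  [seen]
Reachable DFA states: {A, C}, {A, B, C, D, E, F}, {A, C, F}.
Accepting DFA states (contain an NFA accepting state): {A, C}, {A, B, C, D, E, F}, {A, C, F}.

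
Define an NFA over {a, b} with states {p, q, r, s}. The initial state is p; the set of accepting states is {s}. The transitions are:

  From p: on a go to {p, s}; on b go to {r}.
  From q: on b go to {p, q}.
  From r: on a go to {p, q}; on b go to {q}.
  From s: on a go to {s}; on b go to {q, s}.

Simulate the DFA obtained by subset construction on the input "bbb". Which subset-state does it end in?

{p, q}

Start: {p}.
δ(p,b) = {r}.
Union: {r}.
After b: {r}.
δ(r,b) = {q}.
Union: {q}.
After b: {q}.
δ(q,b) = {p, q}.
Union: {p, q}.
After b: {p, q}.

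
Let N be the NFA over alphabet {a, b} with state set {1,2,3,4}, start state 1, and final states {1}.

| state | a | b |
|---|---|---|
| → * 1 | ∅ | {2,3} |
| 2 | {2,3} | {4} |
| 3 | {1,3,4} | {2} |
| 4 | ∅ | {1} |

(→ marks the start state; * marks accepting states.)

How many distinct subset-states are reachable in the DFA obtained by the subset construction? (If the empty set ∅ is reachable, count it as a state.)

Start state of the DFA: {1}.
{1} --a--> ∅  [new]
{1} --b--> {2,3}  [new]
∅ --a--> ∅  [seen]
∅ --b--> ∅  [seen]
{2,3} --a--> {1,2,3,4}  [new]
{2,3} --b--> {2,4}  [new]
{1,2,3,4} --a--> {1,2,3,4}  [seen]
{1,2,3,4} --b--> {1,2,3,4}  [seen]
{2,4} --a--> {2,3}  [seen]
{2,4} --b--> {1,4}  [new]
{1,4} --a--> ∅  [seen]
{1,4} --b--> {1,2,3}  [new]
{1,2,3} --a--> {1,2,3,4}  [seen]
{1,2,3} --b--> {2,3,4}  [new]
{2,3,4} --a--> {1,2,3,4}  [seen]
{2,3,4} --b--> {1,2,4}  [new]
{1,2,4} --a--> {2,3}  [seen]
{1,2,4} --b--> {1,2,3,4}  [seen]
Reachable DFA states: {1}, ∅, {2,3}, {1,2,3,4}, {2,4}, {1,4}, {1,2,3}, {2,3,4}, {1,2,4}.

9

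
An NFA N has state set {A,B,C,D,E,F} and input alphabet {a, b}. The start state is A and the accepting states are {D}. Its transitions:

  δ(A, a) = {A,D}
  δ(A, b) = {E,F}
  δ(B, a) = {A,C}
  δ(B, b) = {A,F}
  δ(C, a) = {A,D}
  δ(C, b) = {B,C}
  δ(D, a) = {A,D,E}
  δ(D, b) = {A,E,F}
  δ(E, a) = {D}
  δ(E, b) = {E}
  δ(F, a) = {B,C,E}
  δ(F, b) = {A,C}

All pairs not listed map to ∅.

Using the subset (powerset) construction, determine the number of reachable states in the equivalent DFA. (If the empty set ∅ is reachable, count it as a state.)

12

Start state of the DFA: {A}.
{A} --a--> {A,D}  [new]
{A} --b--> {E,F}  [new]
{A,D} --a--> {A,D,E}  [new]
{A,D} --b--> {A,E,F}  [new]
{E,F} --a--> {B,C,D,E}  [new]
{E,F} --b--> {A,C,E}  [new]
{A,D,E} --a--> {A,D,E}  [seen]
{A,D,E} --b--> {A,E,F}  [seen]
{A,E,F} --a--> {A,B,C,D,E}  [new]
{A,E,F} --b--> {A,C,E,F}  [new]
{B,C,D,E} --a--> {A,C,D,E}  [new]
{B,C,D,E} --b--> {A,B,C,E,F}  [new]
{A,C,E} --a--> {A,D}  [seen]
{A,C,E} --b--> {B,C,E,F}  [new]
{A,B,C,D,E} --a--> {A,C,D,E}  [seen]
{A,B,C,D,E} --b--> {A,B,C,E,F}  [seen]
{A,C,E,F} --a--> {A,B,C,D,E}  [seen]
{A,C,E,F} --b--> {A,B,C,E,F}  [seen]
{A,C,D,E} --a--> {A,D,E}  [seen]
{A,C,D,E} --b--> {A,B,C,E,F}  [seen]
{A,B,C,E,F} --a--> {A,B,C,D,E}  [seen]
{A,B,C,E,F} --b--> {A,B,C,E,F}  [seen]
{B,C,E,F} --a--> {A,B,C,D,E}  [seen]
{B,C,E,F} --b--> {A,B,C,E,F}  [seen]
Reachable DFA states: {A}, {A,D}, {E,F}, {A,D,E}, {A,E,F}, {B,C,D,E}, {A,C,E}, {A,B,C,D,E}, {A,C,E,F}, {A,C,D,E}, {A,B,C,E,F}, {B,C,E,F}.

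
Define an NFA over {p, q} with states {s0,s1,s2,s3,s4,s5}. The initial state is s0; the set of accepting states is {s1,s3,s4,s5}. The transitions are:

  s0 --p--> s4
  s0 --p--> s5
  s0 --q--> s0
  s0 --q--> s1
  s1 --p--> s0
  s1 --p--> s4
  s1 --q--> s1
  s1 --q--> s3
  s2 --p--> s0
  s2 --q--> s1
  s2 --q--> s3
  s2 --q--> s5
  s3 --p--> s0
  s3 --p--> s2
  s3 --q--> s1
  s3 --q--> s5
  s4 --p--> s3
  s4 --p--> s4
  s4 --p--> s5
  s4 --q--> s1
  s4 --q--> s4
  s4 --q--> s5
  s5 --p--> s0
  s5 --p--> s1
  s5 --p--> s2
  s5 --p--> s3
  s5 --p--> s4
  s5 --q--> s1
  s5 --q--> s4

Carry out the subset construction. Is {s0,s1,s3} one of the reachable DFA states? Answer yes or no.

yes

Start state of the DFA: {s0}.
{s0} --p--> {s4,s5}  [new]
{s0} --q--> {s0,s1}  [new]
{s4,s5} --p--> {s0,s1,s2,s3,s4,s5}  [new]
{s4,s5} --q--> {s1,s4,s5}  [new]
{s0,s1} --p--> {s0,s4,s5}  [new]
{s0,s1} --q--> {s0,s1,s3}  [new]
{s0,s1,s2,s3,s4,s5} --p--> {s0,s1,s2,s3,s4,s5}  [seen]
{s0,s1,s2,s3,s4,s5} --q--> {s0,s1,s3,s4,s5}  [new]
{s1,s4,s5} --p--> {s0,s1,s2,s3,s4,s5}  [seen]
{s1,s4,s5} --q--> {s1,s3,s4,s5}  [new]
{s0,s4,s5} --p--> {s0,s1,s2,s3,s4,s5}  [seen]
{s0,s4,s5} --q--> {s0,s1,s4,s5}  [new]
{s0,s1,s3} --p--> {s0,s2,s4,s5}  [new]
{s0,s1,s3} --q--> {s0,s1,s3,s5}  [new]
{s0,s1,s3,s4,s5} --p--> {s0,s1,s2,s3,s4,s5}  [seen]
{s0,s1,s3,s4,s5} --q--> {s0,s1,s3,s4,s5}  [seen]
{s1,s3,s4,s5} --p--> {s0,s1,s2,s3,s4,s5}  [seen]
{s1,s3,s4,s5} --q--> {s1,s3,s4,s5}  [seen]
{s0,s1,s4,s5} --p--> {s0,s1,s2,s3,s4,s5}  [seen]
{s0,s1,s4,s5} --q--> {s0,s1,s3,s4,s5}  [seen]
{s0,s2,s4,s5} --p--> {s0,s1,s2,s3,s4,s5}  [seen]
{s0,s2,s4,s5} --q--> {s0,s1,s3,s4,s5}  [seen]
{s0,s1,s3,s5} --p--> {s0,s1,s2,s3,s4,s5}  [seen]
{s0,s1,s3,s5} --q--> {s0,s1,s3,s4,s5}  [seen]
Reachable DFA states: {s0}, {s4,s5}, {s0,s1}, {s0,s1,s2,s3,s4,s5}, {s1,s4,s5}, {s0,s4,s5}, {s0,s1,s3}, {s0,s1,s3,s4,s5}, {s1,s3,s4,s5}, {s0,s1,s4,s5}, {s0,s2,s4,s5}, {s0,s1,s3,s5}.
{s0,s1,s3} is among them.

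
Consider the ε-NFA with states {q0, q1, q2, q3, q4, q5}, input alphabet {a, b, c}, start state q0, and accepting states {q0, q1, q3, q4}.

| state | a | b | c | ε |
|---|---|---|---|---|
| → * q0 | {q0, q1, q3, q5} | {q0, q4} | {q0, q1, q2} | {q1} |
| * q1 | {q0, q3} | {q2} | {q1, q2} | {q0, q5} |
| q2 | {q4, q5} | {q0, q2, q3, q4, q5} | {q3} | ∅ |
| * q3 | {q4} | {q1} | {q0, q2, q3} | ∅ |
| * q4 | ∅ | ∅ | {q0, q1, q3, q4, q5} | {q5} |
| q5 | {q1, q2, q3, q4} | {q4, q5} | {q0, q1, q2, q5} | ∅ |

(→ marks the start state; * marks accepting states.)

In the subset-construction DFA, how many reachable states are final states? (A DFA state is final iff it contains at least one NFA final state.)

5

Start state of the DFA: {q0, q1, q5} (ε-closure of the NFA start).
{q0, q1, q5} --a--> {q0, q1, q2, q3, q4, q5}  [new]
{q0, q1, q5} --b--> {q0, q1, q2, q4, q5}  [new]
{q0, q1, q5} --c--> {q0, q1, q2, q5}  [new]
{q0, q1, q2, q3, q4, q5} --a--> {q0, q1, q2, q3, q4, q5}  [seen]
{q0, q1, q2, q3, q4, q5} --b--> {q0, q1, q2, q3, q4, q5}  [seen]
{q0, q1, q2, q3, q4, q5} --c--> {q0, q1, q2, q3, q4, q5}  [seen]
{q0, q1, q2, q4, q5} --a--> {q0, q1, q2, q3, q4, q5}  [seen]
{q0, q1, q2, q4, q5} --b--> {q0, q1, q2, q3, q4, q5}  [seen]
{q0, q1, q2, q4, q5} --c--> {q0, q1, q2, q3, q4, q5}  [seen]
{q0, q1, q2, q5} --a--> {q0, q1, q2, q3, q4, q5}  [seen]
{q0, q1, q2, q5} --b--> {q0, q1, q2, q3, q4, q5}  [seen]
{q0, q1, q2, q5} --c--> {q0, q1, q2, q3, q5}  [new]
{q0, q1, q2, q3, q5} --a--> {q0, q1, q2, q3, q4, q5}  [seen]
{q0, q1, q2, q3, q5} --b--> {q0, q1, q2, q3, q4, q5}  [seen]
{q0, q1, q2, q3, q5} --c--> {q0, q1, q2, q3, q5}  [seen]
Reachable DFA states: {q0, q1, q5}, {q0, q1, q2, q3, q4, q5}, {q0, q1, q2, q4, q5}, {q0, q1, q2, q5}, {q0, q1, q2, q3, q5}.
Accepting DFA states (contain an NFA accepting state): {q0, q1, q5}, {q0, q1, q2, q3, q4, q5}, {q0, q1, q2, q4, q5}, {q0, q1, q2, q5}, {q0, q1, q2, q3, q5}.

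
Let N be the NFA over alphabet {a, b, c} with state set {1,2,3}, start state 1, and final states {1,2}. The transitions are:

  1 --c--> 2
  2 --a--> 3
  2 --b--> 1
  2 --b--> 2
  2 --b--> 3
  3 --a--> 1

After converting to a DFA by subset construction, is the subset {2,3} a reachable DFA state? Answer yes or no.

no

Start state of the DFA: {1}.
{1} --a--> ∅  [new]
{1} --b--> ∅  [seen]
{1} --c--> {2}  [new]
∅ --a--> ∅  [seen]
∅ --b--> ∅  [seen]
∅ --c--> ∅  [seen]
{2} --a--> {3}  [new]
{2} --b--> {1,2,3}  [new]
{2} --c--> ∅  [seen]
{3} --a--> {1}  [seen]
{3} --b--> ∅  [seen]
{3} --c--> ∅  [seen]
{1,2,3} --a--> {1,3}  [new]
{1,2,3} --b--> {1,2,3}  [seen]
{1,2,3} --c--> {2}  [seen]
{1,3} --a--> {1}  [seen]
{1,3} --b--> ∅  [seen]
{1,3} --c--> {2}  [seen]
Reachable DFA states: {1}, ∅, {2}, {3}, {1,2,3}, {1,3}.
{2,3} is not among them.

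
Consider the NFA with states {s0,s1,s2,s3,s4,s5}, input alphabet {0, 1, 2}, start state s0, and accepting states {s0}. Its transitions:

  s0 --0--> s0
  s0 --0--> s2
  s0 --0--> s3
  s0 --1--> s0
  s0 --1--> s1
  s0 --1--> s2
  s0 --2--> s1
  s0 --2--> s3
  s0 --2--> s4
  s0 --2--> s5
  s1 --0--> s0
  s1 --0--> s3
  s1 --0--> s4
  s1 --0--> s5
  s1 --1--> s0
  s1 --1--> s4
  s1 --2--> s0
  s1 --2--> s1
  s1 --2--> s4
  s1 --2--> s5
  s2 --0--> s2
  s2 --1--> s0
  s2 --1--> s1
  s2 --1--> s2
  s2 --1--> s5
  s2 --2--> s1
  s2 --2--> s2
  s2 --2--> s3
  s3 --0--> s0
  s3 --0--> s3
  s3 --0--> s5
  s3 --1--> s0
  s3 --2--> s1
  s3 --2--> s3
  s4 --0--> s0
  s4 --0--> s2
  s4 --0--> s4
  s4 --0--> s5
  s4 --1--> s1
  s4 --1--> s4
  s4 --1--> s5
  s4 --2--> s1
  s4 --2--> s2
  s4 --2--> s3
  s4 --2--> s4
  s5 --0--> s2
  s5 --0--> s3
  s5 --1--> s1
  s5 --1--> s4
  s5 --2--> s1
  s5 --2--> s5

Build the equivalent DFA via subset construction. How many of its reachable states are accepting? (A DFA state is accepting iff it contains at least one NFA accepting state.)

9

Start state of the DFA: {s0}.
{s0} --0--> {s0,s2,s3}  [new]
{s0} --1--> {s0,s1,s2}  [new]
{s0} --2--> {s1,s3,s4,s5}  [new]
{s0,s2,s3} --0--> {s0,s2,s3,s5}  [new]
{s0,s2,s3} --1--> {s0,s1,s2,s5}  [new]
{s0,s2,s3} --2--> {s1,s2,s3,s4,s5}  [new]
{s0,s1,s2} --0--> {s0,s2,s3,s4,s5}  [new]
{s0,s1,s2} --1--> {s0,s1,s2,s4,s5}  [new]
{s0,s1,s2} --2--> {s0,s1,s2,s3,s4,s5}  [new]
{s1,s3,s4,s5} --0--> {s0,s2,s3,s4,s5}  [seen]
{s1,s3,s4,s5} --1--> {s0,s1,s4,s5}  [new]
{s1,s3,s4,s5} --2--> {s0,s1,s2,s3,s4,s5}  [seen]
{s0,s2,s3,s5} --0--> {s0,s2,s3,s5}  [seen]
{s0,s2,s3,s5} --1--> {s0,s1,s2,s4,s5}  [seen]
{s0,s2,s3,s5} --2--> {s1,s2,s3,s4,s5}  [seen]
{s0,s1,s2,s5} --0--> {s0,s2,s3,s4,s5}  [seen]
{s0,s1,s2,s5} --1--> {s0,s1,s2,s4,s5}  [seen]
{s0,s1,s2,s5} --2--> {s0,s1,s2,s3,s4,s5}  [seen]
{s1,s2,s3,s4,s5} --0--> {s0,s2,s3,s4,s5}  [seen]
{s1,s2,s3,s4,s5} --1--> {s0,s1,s2,s4,s5}  [seen]
{s1,s2,s3,s4,s5} --2--> {s0,s1,s2,s3,s4,s5}  [seen]
{s0,s2,s3,s4,s5} --0--> {s0,s2,s3,s4,s5}  [seen]
{s0,s2,s3,s4,s5} --1--> {s0,s1,s2,s4,s5}  [seen]
{s0,s2,s3,s4,s5} --2--> {s1,s2,s3,s4,s5}  [seen]
{s0,s1,s2,s4,s5} --0--> {s0,s2,s3,s4,s5}  [seen]
{s0,s1,s2,s4,s5} --1--> {s0,s1,s2,s4,s5}  [seen]
{s0,s1,s2,s4,s5} --2--> {s0,s1,s2,s3,s4,s5}  [seen]
{s0,s1,s2,s3,s4,s5} --0--> {s0,s2,s3,s4,s5}  [seen]
{s0,s1,s2,s3,s4,s5} --1--> {s0,s1,s2,s4,s5}  [seen]
{s0,s1,s2,s3,s4,s5} --2--> {s0,s1,s2,s3,s4,s5}  [seen]
{s0,s1,s4,s5} --0--> {s0,s2,s3,s4,s5}  [seen]
{s0,s1,s4,s5} --1--> {s0,s1,s2,s4,s5}  [seen]
{s0,s1,s4,s5} --2--> {s0,s1,s2,s3,s4,s5}  [seen]
Reachable DFA states: {s0}, {s0,s2,s3}, {s0,s1,s2}, {s1,s3,s4,s5}, {s0,s2,s3,s5}, {s0,s1,s2,s5}, {s1,s2,s3,s4,s5}, {s0,s2,s3,s4,s5}, {s0,s1,s2,s4,s5}, {s0,s1,s2,s3,s4,s5}, {s0,s1,s4,s5}.
Accepting DFA states (contain an NFA accepting state): {s0}, {s0,s2,s3}, {s0,s1,s2}, {s0,s2,s3,s5}, {s0,s1,s2,s5}, {s0,s2,s3,s4,s5}, {s0,s1,s2,s4,s5}, {s0,s1,s2,s3,s4,s5}, {s0,s1,s4,s5}.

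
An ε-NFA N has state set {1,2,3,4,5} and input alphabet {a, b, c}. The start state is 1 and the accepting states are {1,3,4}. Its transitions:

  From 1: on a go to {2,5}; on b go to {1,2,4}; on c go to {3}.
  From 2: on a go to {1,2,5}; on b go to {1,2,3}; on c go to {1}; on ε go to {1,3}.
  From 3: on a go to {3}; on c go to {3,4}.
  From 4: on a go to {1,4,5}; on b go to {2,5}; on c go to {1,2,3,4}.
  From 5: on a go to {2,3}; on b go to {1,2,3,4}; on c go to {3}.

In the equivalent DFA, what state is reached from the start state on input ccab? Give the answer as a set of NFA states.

Start: {1}.
δ(1,c) = {3}.
Union: {3}.
After c: {3}.
δ(3,c) = {3,4}.
Union: {3,4}.
After c: {3,4}.
δ(3,a) = {3}; δ(4,a) = {1,4,5}.
Union: {1,3,4,5}.
After a: {1,3,4,5}.
δ(1,b) = {1,2,4}; δ(3,b) = ∅; δ(4,b) = {2,5}; δ(5,b) = {1,2,3,4}.
Union: {1,2,3,4,5}.
After b: {1,2,3,4,5}.

{1,2,3,4,5}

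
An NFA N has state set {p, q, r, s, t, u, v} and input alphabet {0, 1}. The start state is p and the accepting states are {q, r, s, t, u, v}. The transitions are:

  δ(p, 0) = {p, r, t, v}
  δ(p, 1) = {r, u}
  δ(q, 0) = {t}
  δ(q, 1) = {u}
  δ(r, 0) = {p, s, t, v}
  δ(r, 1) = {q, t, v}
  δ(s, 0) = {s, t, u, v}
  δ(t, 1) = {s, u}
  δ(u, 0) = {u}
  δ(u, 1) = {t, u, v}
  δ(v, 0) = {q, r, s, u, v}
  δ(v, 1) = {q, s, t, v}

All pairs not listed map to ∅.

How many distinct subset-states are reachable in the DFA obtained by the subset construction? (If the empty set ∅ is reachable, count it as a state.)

8

Start state of the DFA: {p}.
{p} --0--> {p, r, t, v}  [new]
{p} --1--> {r, u}  [new]
{p, r, t, v} --0--> {p, q, r, s, t, u, v}  [new]
{p, r, t, v} --1--> {q, r, s, t, u, v}  [new]
{r, u} --0--> {p, s, t, u, v}  [new]
{r, u} --1--> {q, t, u, v}  [new]
{p, q, r, s, t, u, v} --0--> {p, q, r, s, t, u, v}  [seen]
{p, q, r, s, t, u, v} --1--> {q, r, s, t, u, v}  [seen]
{q, r, s, t, u, v} --0--> {p, q, r, s, t, u, v}  [seen]
{q, r, s, t, u, v} --1--> {q, s, t, u, v}  [new]
{p, s, t, u, v} --0--> {p, q, r, s, t, u, v}  [seen]
{p, s, t, u, v} --1--> {q, r, s, t, u, v}  [seen]
{q, t, u, v} --0--> {q, r, s, t, u, v}  [seen]
{q, t, u, v} --1--> {q, s, t, u, v}  [seen]
{q, s, t, u, v} --0--> {q, r, s, t, u, v}  [seen]
{q, s, t, u, v} --1--> {q, s, t, u, v}  [seen]
Reachable DFA states: {p}, {p, r, t, v}, {r, u}, {p, q, r, s, t, u, v}, {q, r, s, t, u, v}, {p, s, t, u, v}, {q, t, u, v}, {q, s, t, u, v}.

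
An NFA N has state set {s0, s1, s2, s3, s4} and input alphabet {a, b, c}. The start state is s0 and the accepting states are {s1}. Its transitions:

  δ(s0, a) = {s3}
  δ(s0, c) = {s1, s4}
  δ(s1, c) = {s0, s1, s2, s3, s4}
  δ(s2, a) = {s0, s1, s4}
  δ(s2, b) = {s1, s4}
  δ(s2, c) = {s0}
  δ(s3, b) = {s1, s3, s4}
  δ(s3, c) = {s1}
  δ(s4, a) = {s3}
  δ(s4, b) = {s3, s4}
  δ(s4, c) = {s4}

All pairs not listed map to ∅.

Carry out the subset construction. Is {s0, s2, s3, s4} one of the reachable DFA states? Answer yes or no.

Start state of the DFA: {s0}.
{s0} --a--> {s3}  [new]
{s0} --b--> ∅  [new]
{s0} --c--> {s1, s4}  [new]
{s3} --a--> ∅  [seen]
{s3} --b--> {s1, s3, s4}  [new]
{s3} --c--> {s1}  [new]
∅ --a--> ∅  [seen]
∅ --b--> ∅  [seen]
∅ --c--> ∅  [seen]
{s1, s4} --a--> {s3}  [seen]
{s1, s4} --b--> {s3, s4}  [new]
{s1, s4} --c--> {s0, s1, s2, s3, s4}  [new]
{s1, s3, s4} --a--> {s3}  [seen]
{s1, s3, s4} --b--> {s1, s3, s4}  [seen]
{s1, s3, s4} --c--> {s0, s1, s2, s3, s4}  [seen]
{s1} --a--> ∅  [seen]
{s1} --b--> ∅  [seen]
{s1} --c--> {s0, s1, s2, s3, s4}  [seen]
{s3, s4} --a--> {s3}  [seen]
{s3, s4} --b--> {s1, s3, s4}  [seen]
{s3, s4} --c--> {s1, s4}  [seen]
{s0, s1, s2, s3, s4} --a--> {s0, s1, s3, s4}  [new]
{s0, s1, s2, s3, s4} --b--> {s1, s3, s4}  [seen]
{s0, s1, s2, s3, s4} --c--> {s0, s1, s2, s3, s4}  [seen]
{s0, s1, s3, s4} --a--> {s3}  [seen]
{s0, s1, s3, s4} --b--> {s1, s3, s4}  [seen]
{s0, s1, s3, s4} --c--> {s0, s1, s2, s3, s4}  [seen]
Reachable DFA states: {s0}, {s3}, ∅, {s1, s4}, {s1, s3, s4}, {s1}, {s3, s4}, {s0, s1, s2, s3, s4}, {s0, s1, s3, s4}.
{s0, s2, s3, s4} is not among them.

no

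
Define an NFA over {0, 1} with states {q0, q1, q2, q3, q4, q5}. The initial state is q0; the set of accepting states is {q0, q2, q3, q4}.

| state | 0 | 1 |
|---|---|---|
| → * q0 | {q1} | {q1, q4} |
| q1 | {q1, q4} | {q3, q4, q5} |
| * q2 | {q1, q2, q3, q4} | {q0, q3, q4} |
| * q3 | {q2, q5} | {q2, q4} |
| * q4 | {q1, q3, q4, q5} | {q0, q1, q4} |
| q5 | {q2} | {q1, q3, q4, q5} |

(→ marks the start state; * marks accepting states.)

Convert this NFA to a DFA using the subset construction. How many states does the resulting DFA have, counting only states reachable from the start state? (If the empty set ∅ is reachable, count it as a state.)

8

Start state of the DFA: {q0}.
{q0} --0--> {q1}  [new]
{q0} --1--> {q1, q4}  [new]
{q1} --0--> {q1, q4}  [seen]
{q1} --1--> {q3, q4, q5}  [new]
{q1, q4} --0--> {q1, q3, q4, q5}  [new]
{q1, q4} --1--> {q0, q1, q3, q4, q5}  [new]
{q3, q4, q5} --0--> {q1, q2, q3, q4, q5}  [new]
{q3, q4, q5} --1--> {q0, q1, q2, q3, q4, q5}  [new]
{q1, q3, q4, q5} --0--> {q1, q2, q3, q4, q5}  [seen]
{q1, q3, q4, q5} --1--> {q0, q1, q2, q3, q4, q5}  [seen]
{q0, q1, q3, q4, q5} --0--> {q1, q2, q3, q4, q5}  [seen]
{q0, q1, q3, q4, q5} --1--> {q0, q1, q2, q3, q4, q5}  [seen]
{q1, q2, q3, q4, q5} --0--> {q1, q2, q3, q4, q5}  [seen]
{q1, q2, q3, q4, q5} --1--> {q0, q1, q2, q3, q4, q5}  [seen]
{q0, q1, q2, q3, q4, q5} --0--> {q1, q2, q3, q4, q5}  [seen]
{q0, q1, q2, q3, q4, q5} --1--> {q0, q1, q2, q3, q4, q5}  [seen]
Reachable DFA states: {q0}, {q1}, {q1, q4}, {q3, q4, q5}, {q1, q3, q4, q5}, {q0, q1, q3, q4, q5}, {q1, q2, q3, q4, q5}, {q0, q1, q2, q3, q4, q5}.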